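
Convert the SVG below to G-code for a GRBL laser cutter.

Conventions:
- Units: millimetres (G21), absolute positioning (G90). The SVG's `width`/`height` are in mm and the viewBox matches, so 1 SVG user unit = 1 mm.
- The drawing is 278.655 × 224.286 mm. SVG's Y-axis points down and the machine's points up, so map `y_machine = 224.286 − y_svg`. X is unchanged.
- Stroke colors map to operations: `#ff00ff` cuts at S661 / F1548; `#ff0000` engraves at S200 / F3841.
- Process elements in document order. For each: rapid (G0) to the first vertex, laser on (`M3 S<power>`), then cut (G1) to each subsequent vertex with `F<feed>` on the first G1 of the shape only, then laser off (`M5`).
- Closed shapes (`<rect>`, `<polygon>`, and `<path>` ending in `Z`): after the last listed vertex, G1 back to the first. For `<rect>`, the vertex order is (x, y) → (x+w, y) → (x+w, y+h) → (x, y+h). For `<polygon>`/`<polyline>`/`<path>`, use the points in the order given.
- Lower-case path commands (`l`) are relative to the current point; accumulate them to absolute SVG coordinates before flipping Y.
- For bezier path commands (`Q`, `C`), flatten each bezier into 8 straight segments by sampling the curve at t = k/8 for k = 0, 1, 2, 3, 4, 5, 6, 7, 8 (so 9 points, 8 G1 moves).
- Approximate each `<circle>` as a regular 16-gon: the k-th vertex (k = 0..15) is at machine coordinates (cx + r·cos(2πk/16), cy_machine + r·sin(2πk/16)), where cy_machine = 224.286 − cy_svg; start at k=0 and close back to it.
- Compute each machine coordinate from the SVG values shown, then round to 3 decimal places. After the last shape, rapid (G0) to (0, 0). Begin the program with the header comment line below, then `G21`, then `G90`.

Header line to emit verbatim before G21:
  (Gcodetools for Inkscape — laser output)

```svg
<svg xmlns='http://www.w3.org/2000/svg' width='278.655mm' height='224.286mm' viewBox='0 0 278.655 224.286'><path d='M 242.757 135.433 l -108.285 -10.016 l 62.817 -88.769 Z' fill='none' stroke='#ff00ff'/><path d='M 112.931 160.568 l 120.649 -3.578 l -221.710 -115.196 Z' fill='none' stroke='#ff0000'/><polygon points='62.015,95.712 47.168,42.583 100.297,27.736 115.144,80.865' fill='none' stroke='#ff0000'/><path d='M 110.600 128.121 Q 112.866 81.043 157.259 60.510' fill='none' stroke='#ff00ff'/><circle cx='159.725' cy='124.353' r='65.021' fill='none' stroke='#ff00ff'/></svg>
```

1 u = 1 mm; y_m = 224.286 − y.

[1] `<path>` regular polygon, #ff00ff→cut S661 F1548: (242.757,88.853) → (134.472,98.869) → (197.289,187.638) → (242.757,88.853) (closed)

[2] `<path>` closed polygon, #ff0000→engrave S200 F3841: (112.931,63.718) → (233.580,67.296) → (11.870,182.492) → (112.931,63.718) (closed)

[3] `<polygon>` regular polygon, #ff0000→engrave S200 F3841: (62.015,128.574) → (47.168,181.703) → (100.297,196.550) → (115.144,143.421) → (62.015,128.574) (closed)

[4] `<path>` quadratic bezier, #ff00ff→cut S661 F1548: (110.600,96.165) → (111.825,107.520) → (114.366,118.045) → (118.224,127.741) → (123.398,136.607) → (129.888,144.643) → (137.695,151.850) → (146.819,158.228) → (157.259,163.776)

[5] `<circle>` circle, #ff00ff→cut S661 F1548: (224.746,99.933) → (219.797,124.815) → (205.702,145.910) → (184.607,160.005) → (159.725,164.954) → (134.843,160.005) → (113.748,145.910) → (99.653,124.815) → (94.704,99.933) → (99.653,75.051) → (113.748,53.956) → (134.843,39.861) → (159.725,34.912) → (184.607,39.861) → (205.702,53.956) → (219.797,75.051) → (224.746,99.933) (closed)

(Gcodetools for Inkscape — laser output)
G21
G90
G0 X242.757 Y88.853
M3 S661
G1 X134.472 Y98.869 F1548
G1 X197.289 Y187.638
G1 X242.757 Y88.853
M5
G0 X112.931 Y63.718
M3 S200
G1 X233.580 Y67.296 F3841
G1 X11.870 Y182.492
G1 X112.931 Y63.718
M5
G0 X62.015 Y128.574
M3 S200
G1 X47.168 Y181.703 F3841
G1 X100.297 Y196.550
G1 X115.144 Y143.421
G1 X62.015 Y128.574
M5
G0 X110.600 Y96.165
M3 S661
G1 X111.825 Y107.520 F1548
G1 X114.366 Y118.045
G1 X118.224 Y127.741
G1 X123.398 Y136.607
G1 X129.888 Y144.643
G1 X137.695 Y151.850
G1 X146.819 Y158.228
G1 X157.259 Y163.776
M5
G0 X224.746 Y99.933
M3 S661
G1 X219.797 Y124.815 F1548
G1 X205.702 Y145.910
G1 X184.607 Y160.005
G1 X159.725 Y164.954
G1 X134.843 Y160.005
G1 X113.748 Y145.910
G1 X99.653 Y124.815
G1 X94.704 Y99.933
G1 X99.653 Y75.051
G1 X113.748 Y53.956
G1 X134.843 Y39.861
G1 X159.725 Y34.912
G1 X184.607 Y39.861
G1 X205.702 Y53.956
G1 X219.797 Y75.051
G1 X224.746 Y99.933
M5
G0 X0.000 Y0.000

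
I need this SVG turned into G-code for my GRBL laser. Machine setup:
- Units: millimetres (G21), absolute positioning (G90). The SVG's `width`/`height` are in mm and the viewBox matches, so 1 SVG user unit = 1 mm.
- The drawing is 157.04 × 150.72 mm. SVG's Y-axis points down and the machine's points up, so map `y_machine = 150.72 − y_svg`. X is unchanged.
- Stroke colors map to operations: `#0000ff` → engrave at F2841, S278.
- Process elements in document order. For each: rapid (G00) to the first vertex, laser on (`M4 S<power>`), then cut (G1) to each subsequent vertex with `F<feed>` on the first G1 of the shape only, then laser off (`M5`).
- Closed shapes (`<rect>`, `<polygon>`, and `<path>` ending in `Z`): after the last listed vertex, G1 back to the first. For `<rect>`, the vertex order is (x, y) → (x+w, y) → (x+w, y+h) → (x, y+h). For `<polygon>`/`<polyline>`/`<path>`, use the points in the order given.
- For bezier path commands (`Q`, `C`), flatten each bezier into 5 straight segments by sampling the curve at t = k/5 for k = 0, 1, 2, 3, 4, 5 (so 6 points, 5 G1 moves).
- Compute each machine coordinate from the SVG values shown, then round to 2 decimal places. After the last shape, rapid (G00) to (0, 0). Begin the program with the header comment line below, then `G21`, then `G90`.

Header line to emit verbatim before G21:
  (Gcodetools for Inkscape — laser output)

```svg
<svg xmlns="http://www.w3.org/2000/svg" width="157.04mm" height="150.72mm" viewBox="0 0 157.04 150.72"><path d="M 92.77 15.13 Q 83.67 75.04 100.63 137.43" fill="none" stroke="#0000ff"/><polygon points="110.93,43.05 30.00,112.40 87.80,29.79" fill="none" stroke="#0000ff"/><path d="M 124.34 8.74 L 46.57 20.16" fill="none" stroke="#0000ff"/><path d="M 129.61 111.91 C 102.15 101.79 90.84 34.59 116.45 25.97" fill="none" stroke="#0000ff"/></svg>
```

1 u = 1 mm; y_m = 150.72 − y.

[1] `<path>` quadratic bezier, #0000ff→engrave S278 F2841: (92.77,135.59) → (90.17,111.53) → (89.66,87.27) → (91.23,62.81) → (94.89,38.15) → (100.63,13.29)

[2] `<polygon>` closed polygon, #0000ff→engrave S278 F2841: (110.93,107.67) → (30.00,38.32) → (87.80,120.93) → (110.93,107.67) (closed)

[3] `<path>` line segment, #0000ff→engrave S278 F2841: (124.34,141.98) → (46.57,130.56)

[4] `<path>` cubic bezier, #0000ff→engrave S278 F2841: (129.61,38.81) → (115.24,50.81) → (105.74,70.95) → (102.11,93.69) → (105.35,113.47) → (116.45,124.75)

(Gcodetools for Inkscape — laser output)
G21
G90
G00 X92.77 Y135.59
M4 S278
G1 X90.17 Y111.53 F2841
G1 X89.66 Y87.27
G1 X91.23 Y62.81
G1 X94.89 Y38.15
G1 X100.63 Y13.29
M5
G00 X110.93 Y107.67
M4 S278
G1 X30.00 Y38.32 F2841
G1 X87.80 Y120.93
G1 X110.93 Y107.67
M5
G00 X124.34 Y141.98
M4 S278
G1 X46.57 Y130.56 F2841
M5
G00 X129.61 Y38.81
M4 S278
G1 X115.24 Y50.81 F2841
G1 X105.74 Y70.95
G1 X102.11 Y93.69
G1 X105.35 Y113.47
G1 X116.45 Y124.75
M5
G00 X0.00 Y0.00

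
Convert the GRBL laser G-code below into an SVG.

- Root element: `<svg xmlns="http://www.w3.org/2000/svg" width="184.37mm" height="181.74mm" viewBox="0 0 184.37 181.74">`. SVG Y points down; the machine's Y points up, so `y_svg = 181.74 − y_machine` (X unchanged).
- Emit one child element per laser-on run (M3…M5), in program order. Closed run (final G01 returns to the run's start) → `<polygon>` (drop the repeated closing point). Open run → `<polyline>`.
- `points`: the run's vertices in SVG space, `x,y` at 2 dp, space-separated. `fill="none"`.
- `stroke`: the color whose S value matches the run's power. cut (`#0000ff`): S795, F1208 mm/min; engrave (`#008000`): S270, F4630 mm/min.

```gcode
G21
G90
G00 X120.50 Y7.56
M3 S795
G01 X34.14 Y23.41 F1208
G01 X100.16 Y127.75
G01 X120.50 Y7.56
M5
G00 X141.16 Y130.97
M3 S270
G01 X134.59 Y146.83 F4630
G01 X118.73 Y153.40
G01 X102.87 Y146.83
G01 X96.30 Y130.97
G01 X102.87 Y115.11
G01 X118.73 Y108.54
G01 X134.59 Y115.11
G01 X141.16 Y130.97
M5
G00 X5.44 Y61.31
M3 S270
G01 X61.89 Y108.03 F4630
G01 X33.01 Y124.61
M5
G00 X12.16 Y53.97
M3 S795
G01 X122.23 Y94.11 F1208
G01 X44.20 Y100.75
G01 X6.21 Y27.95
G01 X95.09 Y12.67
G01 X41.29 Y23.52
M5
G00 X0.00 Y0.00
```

<svg xmlns="http://www.w3.org/2000/svg" width="184.37mm" height="181.74mm" viewBox="0 0 184.37 181.74">
  <polygon points="120.50,174.18 34.14,158.33 100.16,53.99" fill="none" stroke="#0000ff"/>
  <polygon points="141.16,50.77 134.59,34.91 118.73,28.34 102.87,34.91 96.30,50.77 102.87,66.63 118.73,73.20 134.59,66.63" fill="none" stroke="#008000"/>
  <polyline points="5.44,120.43 61.89,73.71 33.01,57.13" fill="none" stroke="#008000"/>
  <polyline points="12.16,127.77 122.23,87.63 44.20,80.99 6.21,153.79 95.09,169.07 41.29,158.22" fill="none" stroke="#0000ff"/>
</svg>

Each laser-on run becomes one SVG element. Flip Y back into SVG space with y_svg = 181.74 − y_machine.

Run 1: the run's S795 means `#0000ff` (cut). The run returns to its start, so emit a `<polygon>` with points (Y-flipped): 120.50,174.18 34.14,158.33 100.16,53.99.

Run 2: the run's S270 means `#008000` (engrave). The run returns to its start, so emit a `<polygon>` with points (Y-flipped): 141.16,50.77 134.59,34.91 118.73,28.34 102.87,34.91 96.30,50.77 102.87,66.63 118.73,73.20 134.59,66.63.

Run 3: S270 ⇒ engrave layer `#008000`. The run is open, so emit a `<polyline>` with points (Y-flipped): 5.44,120.43 61.89,73.71 33.01,57.13.

Run 4: the run's S795 means `#0000ff` (cut). The run is open, so emit a `<polyline>` with points (Y-flipped): 12.16,127.77 122.23,87.63 44.20,80.99 6.21,153.79 95.09,169.07 41.29,158.22.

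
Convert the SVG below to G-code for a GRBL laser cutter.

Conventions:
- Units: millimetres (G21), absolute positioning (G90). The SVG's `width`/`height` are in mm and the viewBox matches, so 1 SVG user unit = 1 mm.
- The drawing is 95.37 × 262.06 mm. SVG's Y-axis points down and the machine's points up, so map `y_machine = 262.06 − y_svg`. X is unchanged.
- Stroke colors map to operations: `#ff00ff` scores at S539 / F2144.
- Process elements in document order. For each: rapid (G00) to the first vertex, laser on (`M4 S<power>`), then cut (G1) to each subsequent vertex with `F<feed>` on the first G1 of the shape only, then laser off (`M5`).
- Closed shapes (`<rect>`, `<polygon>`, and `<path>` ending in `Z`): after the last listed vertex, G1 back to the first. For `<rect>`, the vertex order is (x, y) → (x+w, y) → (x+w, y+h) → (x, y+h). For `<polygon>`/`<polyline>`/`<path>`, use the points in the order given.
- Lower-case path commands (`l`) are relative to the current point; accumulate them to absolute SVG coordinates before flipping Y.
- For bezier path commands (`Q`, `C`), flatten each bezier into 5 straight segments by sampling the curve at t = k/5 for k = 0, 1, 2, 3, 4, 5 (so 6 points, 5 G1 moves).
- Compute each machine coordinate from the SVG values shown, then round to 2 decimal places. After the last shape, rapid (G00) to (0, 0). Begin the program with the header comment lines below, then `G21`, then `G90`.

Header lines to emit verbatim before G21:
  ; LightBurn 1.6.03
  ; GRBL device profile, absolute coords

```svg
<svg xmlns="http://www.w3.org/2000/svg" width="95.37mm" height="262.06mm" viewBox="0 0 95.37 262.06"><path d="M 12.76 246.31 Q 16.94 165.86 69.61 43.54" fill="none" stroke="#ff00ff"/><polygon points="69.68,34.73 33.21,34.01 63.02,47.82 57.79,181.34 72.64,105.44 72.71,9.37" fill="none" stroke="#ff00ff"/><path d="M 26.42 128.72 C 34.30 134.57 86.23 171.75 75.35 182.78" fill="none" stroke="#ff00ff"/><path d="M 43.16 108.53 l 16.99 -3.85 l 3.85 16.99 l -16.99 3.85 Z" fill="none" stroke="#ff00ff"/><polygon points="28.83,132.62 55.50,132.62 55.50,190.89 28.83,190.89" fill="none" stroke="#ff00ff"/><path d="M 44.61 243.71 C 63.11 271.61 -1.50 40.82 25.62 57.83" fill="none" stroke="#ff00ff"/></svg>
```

; LightBurn 1.6.03
; GRBL device profile, absolute coords
G21
G90
G00 X12.76 Y15.75
M4 S539
G1 X16.37 Y49.60 F2144
G1 X23.86 Y86.81
G1 X35.23 Y127.36
G1 X50.48 Y171.27
G1 X69.61 Y218.52
M5
G00 X69.68 Y227.33
M4 S539
G1 X33.21 Y228.05 F2144
G1 X63.02 Y214.24
G1 X57.79 Y80.72
G1 X72.64 Y156.62
G1 X72.71 Y252.69
G1 X69.68 Y227.33
M5
G00 X26.42 Y133.34
M4 S539
G1 X35.58 Y126.53 F2144
G1 X50.18 Y114.96
G1 X65.10 Y101.39
G1 X75.20 Y88.58
G1 X75.35 Y79.28
M5
G00 X43.16 Y153.53
M4 S539
G1 X60.15 Y157.38 F2144
G1 X64.00 Y140.39
G1 X47.01 Y136.54
G1 X43.16 Y153.53
M5
G00 X28.83 Y129.44
M4 S539
G1 X55.50 Y129.44 F2144
G1 X55.50 Y71.17
G1 X28.83 Y71.17
G1 X28.83 Y129.44
M5
G00 X44.61 Y18.35
M4 S539
G1 X47.14 Y28.60 F2144
G1 X38.11 Y76.63
G1 X25.92 Y138.11
G1 X18.96 Y188.75
G1 X25.62 Y204.23
M5
G00 X0.00 Y0.00

Since the viewBox matches the mm dimensions, user units are millimetres directly. The only transform is the Y-flip y_m = 262.06 − y_svg.

Shape 1 is a quadratic bezier drawn with `<path>`. Its stroke #ff00ff means score at S539, F2144. After flipping Y the toolpath is (12.76,15.75) → (16.37,49.60) → (23.86,86.81) → (35.23,127.36) → (50.48,171.27) → (69.61,218.52).

Shape 2 is a closed polygon drawn with `<polygon>`. Its stroke #ff00ff means score at S539, F2144. After flipping Y the toolpath is (69.68,227.33) → (33.21,228.05) → (63.02,214.24) → (57.79,80.72) → (72.64,156.62) → (72.71,252.69) → (69.68,227.33), returning to the start.

Shape 3 is a cubic bezier drawn with `<path>`. Its stroke #ff00ff means score at S539, F2144. After flipping Y the toolpath is (26.42,133.34) → (35.58,126.53) → (50.18,114.96) → (65.10,101.39) → (75.20,88.58) → (75.35,79.28).

Shape 4 is a regular polygon drawn with `<path>`. Its stroke #ff00ff means score at S539, F2144. After flipping Y the toolpath is (43.16,153.53) → (60.15,157.38) → (64.00,140.39) → (47.01,136.54) → (43.16,153.53), returning to the start.

Shape 5 is a rectangle drawn with `<polygon>`. Its stroke #ff00ff means score at S539, F2144. After flipping Y the toolpath is (28.83,129.44) → (55.50,129.44) → (55.50,71.17) → (28.83,71.17) → (28.83,129.44), returning to the start.

Shape 6 is a cubic bezier drawn with `<path>`. Its stroke #ff00ff means score at S539, F2144. After flipping Y the toolpath is (44.61,18.35) → (47.14,28.60) → (38.11,76.63) → (25.92,138.11) → (18.96,188.75) → (25.62,204.23).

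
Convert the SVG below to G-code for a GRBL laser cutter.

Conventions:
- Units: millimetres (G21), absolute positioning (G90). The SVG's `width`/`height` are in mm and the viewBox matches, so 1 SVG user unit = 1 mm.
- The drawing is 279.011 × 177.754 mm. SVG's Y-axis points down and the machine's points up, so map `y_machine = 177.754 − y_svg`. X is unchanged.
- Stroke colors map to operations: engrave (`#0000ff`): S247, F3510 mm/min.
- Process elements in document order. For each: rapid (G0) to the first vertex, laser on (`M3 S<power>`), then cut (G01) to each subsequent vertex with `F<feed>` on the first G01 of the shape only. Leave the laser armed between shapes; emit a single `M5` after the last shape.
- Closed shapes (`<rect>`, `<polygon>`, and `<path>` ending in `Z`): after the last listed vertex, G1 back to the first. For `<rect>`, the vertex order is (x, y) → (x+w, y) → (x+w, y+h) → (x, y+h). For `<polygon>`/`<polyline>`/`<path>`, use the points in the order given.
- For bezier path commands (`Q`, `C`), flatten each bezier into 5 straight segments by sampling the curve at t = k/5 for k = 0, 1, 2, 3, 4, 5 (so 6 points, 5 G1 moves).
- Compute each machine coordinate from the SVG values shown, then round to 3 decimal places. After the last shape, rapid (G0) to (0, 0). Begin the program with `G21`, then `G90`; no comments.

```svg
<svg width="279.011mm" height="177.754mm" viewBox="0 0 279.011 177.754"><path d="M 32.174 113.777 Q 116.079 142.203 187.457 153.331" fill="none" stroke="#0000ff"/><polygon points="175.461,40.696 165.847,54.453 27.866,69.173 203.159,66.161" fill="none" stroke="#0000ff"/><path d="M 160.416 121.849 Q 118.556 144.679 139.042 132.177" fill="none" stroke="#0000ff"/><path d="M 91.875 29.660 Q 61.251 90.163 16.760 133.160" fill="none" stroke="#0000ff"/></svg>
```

G21
G90
G0 X32.174 Y63.977
M3 S247
G01 X65.235 Y53.299 F3510
G01 X97.294 Y44.004
G01 X128.350 Y36.093
G01 X158.405 Y29.566
G01 X187.457 Y24.423
G0 X175.461 Y137.058
M3 S247
G01 X165.847 Y123.301 F3510
G01 X27.866 Y108.581
G01 X203.159 Y111.593
G01 X175.461 Y137.058
G0 X160.416 Y55.905
M3 S247
G01 X146.166 Y48.186 F3510
G01 X136.903 Y43.294
G01 X132.629 Y41.229
G01 X133.341 Y41.989
G01 X139.042 Y45.577
G0 X91.875 Y148.094
M3 S247
G01 X79.071 Y124.593 F3510
G01 X65.157 Y102.493
G01 X50.134 Y81.793
G01 X34.002 Y62.493
G01 X16.760 Y44.594
M5
G0 X0.000 Y0.000

Since the viewBox matches the mm dimensions, user units are millimetres directly. The only transform is the Y-flip y_m = 177.754 − y_svg.

Shape 1 is a quadratic bezier drawn with `<path>`. Its stroke #0000ff means engrave at S247, F3510. After flipping Y the toolpath is (32.174,63.977) → (65.235,53.299) → (97.294,44.004) → (128.350,36.093) → (158.405,29.566) → (187.457,24.423).

Shape 2 is a closed polygon drawn with `<polygon>`. Its stroke #0000ff means engrave at S247, F3510. After flipping Y the toolpath is (175.461,137.058) → (165.847,123.301) → (27.866,108.581) → (203.159,111.593) → (175.461,137.058), returning to the start.

Shape 3 is a quadratic bezier drawn with `<path>`. Its stroke #0000ff means engrave at S247, F3510. After flipping Y the toolpath is (160.416,55.905) → (146.166,48.186) → (136.903,43.294) → (132.629,41.229) → (133.341,41.989) → (139.042,45.577).

Shape 4 is a quadratic bezier drawn with `<path>`. Its stroke #0000ff means engrave at S247, F3510. After flipping Y the toolpath is (91.875,148.094) → (79.071,124.593) → (65.157,102.493) → (50.134,81.793) → (34.002,62.493) → (16.760,44.594).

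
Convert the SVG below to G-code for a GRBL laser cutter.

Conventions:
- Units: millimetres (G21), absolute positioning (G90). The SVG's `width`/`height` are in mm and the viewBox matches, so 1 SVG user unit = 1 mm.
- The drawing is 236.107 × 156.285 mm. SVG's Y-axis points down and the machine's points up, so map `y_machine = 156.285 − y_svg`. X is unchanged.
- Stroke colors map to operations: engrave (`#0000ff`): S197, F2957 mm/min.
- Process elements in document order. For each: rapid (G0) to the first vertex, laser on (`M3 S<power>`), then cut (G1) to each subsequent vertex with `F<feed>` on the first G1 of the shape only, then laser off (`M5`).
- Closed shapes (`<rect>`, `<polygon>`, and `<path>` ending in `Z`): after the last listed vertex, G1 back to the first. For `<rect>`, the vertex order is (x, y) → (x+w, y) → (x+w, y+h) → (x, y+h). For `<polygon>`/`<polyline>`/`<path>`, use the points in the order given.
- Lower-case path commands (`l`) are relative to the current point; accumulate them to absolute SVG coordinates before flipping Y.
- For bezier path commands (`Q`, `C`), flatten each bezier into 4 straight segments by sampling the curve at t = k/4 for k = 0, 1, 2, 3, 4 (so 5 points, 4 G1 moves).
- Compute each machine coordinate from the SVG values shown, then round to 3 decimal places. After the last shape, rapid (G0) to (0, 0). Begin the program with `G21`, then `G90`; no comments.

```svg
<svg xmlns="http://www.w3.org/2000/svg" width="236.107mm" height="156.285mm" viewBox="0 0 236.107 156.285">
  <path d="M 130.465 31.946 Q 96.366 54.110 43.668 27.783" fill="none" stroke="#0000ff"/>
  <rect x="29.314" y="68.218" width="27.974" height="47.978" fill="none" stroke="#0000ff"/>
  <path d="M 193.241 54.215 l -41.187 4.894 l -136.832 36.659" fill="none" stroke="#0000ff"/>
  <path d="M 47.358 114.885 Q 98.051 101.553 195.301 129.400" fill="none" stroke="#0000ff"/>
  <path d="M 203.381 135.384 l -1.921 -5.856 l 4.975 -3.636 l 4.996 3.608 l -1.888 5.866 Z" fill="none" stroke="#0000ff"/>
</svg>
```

viewBox `0 0 236.107 156.285` with mm width/height → 1 unit = 1 mm. Flip: y_m = 156.285 − y_svg.

**Shape 1** — `<path>` quadratic bezier, stroke `#0000ff` → engrave (S197, F2957). Control points (SVG): P0=(130.465,31.946), P1=(96.366,54.110), P2=(43.668,27.783); sampled at t=k/4. Machine vertices: (130.465,124.339) → (112.253,116.288) → (91.716,114.298) → (68.855,118.369) → (43.668,128.502). Open path.

**Shape 2** — `<rect>` rectangle, stroke `#0000ff` → engrave (S197, F2957). Machine vertices: (29.314,88.067) → (57.288,88.067) → (57.288,40.089) → (29.314,40.089) → (29.314,88.067). Closed: final G1 returns to the first vertex.

**Shape 3** — `<path>` open polyline, stroke `#0000ff` → engrave (S197, F2957). Machine vertices: (193.241,102.070) → (152.054,97.176) → (15.222,60.517). Open path.

**Shape 4** — `<path>` quadratic bezier, stroke `#0000ff` → engrave (S197, F2957). Control points (SVG): P0=(47.358,114.885), P1=(98.051,101.553), P2=(195.301,129.400); sampled at t=k/4. Machine vertices: (47.358,41.400) → (75.614,45.492) → (109.690,44.437) → (149.586,38.235) → (195.301,26.885). Open path.

**Shape 5** — `<path>` regular polygon, stroke `#0000ff` → engrave (S197, F2957). Machine vertices: (203.381,20.901) → (201.460,26.757) → (206.435,30.393) → (211.431,26.785) → (209.543,20.919) → (203.381,20.901). Closed: final G1 returns to the first vertex.

G21
G90
G0 X130.465 Y124.339
M3 S197
G1 X112.253 Y116.288 F2957
G1 X91.716 Y114.298
G1 X68.855 Y118.369
G1 X43.668 Y128.502
M5
G0 X29.314 Y88.067
M3 S197
G1 X57.288 Y88.067 F2957
G1 X57.288 Y40.089
G1 X29.314 Y40.089
G1 X29.314 Y88.067
M5
G0 X193.241 Y102.070
M3 S197
G1 X152.054 Y97.176 F2957
G1 X15.222 Y60.517
M5
G0 X47.358 Y41.400
M3 S197
G1 X75.614 Y45.492 F2957
G1 X109.690 Y44.437
G1 X149.586 Y38.235
G1 X195.301 Y26.885
M5
G0 X203.381 Y20.901
M3 S197
G1 X201.460 Y26.757 F2957
G1 X206.435 Y30.393
G1 X211.431 Y26.785
G1 X209.543 Y20.919
G1 X203.381 Y20.901
M5
G0 X0.000 Y0.000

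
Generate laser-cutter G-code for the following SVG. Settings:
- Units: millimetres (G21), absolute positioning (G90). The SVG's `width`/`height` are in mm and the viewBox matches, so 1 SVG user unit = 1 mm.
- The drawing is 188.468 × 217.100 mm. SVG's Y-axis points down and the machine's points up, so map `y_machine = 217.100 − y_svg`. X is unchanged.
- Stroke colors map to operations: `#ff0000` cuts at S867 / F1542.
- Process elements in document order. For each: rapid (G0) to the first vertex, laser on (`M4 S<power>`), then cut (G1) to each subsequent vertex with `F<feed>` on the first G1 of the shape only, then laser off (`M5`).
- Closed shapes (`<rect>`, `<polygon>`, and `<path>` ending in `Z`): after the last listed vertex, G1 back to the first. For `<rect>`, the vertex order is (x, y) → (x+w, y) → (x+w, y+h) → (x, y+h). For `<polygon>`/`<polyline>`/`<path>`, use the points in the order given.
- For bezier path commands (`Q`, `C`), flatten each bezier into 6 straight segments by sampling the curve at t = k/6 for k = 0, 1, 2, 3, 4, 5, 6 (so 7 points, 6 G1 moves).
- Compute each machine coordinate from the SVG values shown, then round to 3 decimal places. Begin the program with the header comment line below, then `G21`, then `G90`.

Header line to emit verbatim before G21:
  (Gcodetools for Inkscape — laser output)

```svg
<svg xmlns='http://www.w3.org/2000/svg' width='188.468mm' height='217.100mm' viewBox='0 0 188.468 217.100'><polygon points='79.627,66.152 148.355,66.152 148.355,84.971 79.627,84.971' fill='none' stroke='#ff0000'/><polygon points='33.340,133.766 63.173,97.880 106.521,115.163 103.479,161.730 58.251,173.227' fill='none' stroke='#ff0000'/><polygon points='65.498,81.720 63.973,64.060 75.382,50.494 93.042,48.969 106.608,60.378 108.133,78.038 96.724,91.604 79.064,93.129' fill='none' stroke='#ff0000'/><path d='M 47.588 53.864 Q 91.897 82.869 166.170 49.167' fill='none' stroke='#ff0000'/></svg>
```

(Gcodetools for Inkscape — laser output)
G21
G90
G0 X79.627 Y150.948
M4 S867
G1 X148.355 Y150.948 F1542
G1 X148.355 Y132.129
G1 X79.627 Y132.129
G1 X79.627 Y150.948
M5
G0 X33.340 Y83.334
M4 S867
G1 X63.173 Y119.220 F1542
G1 X106.521 Y101.937
G1 X103.479 Y55.370
G1 X58.251 Y43.873
G1 X33.340 Y83.334
M5
G0 X65.498 Y135.380
M4 S867
G1 X63.973 Y153.040 F1542
G1 X75.382 Y166.606
G1 X93.042 Y168.131
G1 X106.608 Y156.722
G1 X108.133 Y139.062
G1 X96.724 Y125.496
G1 X79.064 Y123.971
G1 X65.498 Y135.380
M5
G0 X47.588 Y163.236
M4 S867
G1 X63.190 Y155.310 F1542
G1 X80.457 Y150.867
G1 X99.388 Y149.908
G1 X119.984 Y152.432
G1 X142.245 Y158.441
G1 X166.170 Y167.933
M5

Since the viewBox matches the mm dimensions, user units are millimetres directly. The only transform is the Y-flip y_m = 217.100 − y_svg.

Shape 1 is a rectangle drawn with `<polygon>`. Its stroke #ff0000 means cut at S867, F1542. After flipping Y the toolpath is (79.627,150.948) → (148.355,150.948) → (148.355,132.129) → (79.627,132.129) → (79.627,150.948), returning to the start.

Shape 2 is a regular polygon drawn with `<polygon>`. Its stroke #ff0000 means cut at S867, F1542. After flipping Y the toolpath is (33.340,83.334) → (63.173,119.220) → (106.521,101.937) → (103.479,55.370) → (58.251,43.873) → (33.340,83.334), returning to the start.

Shape 3 is a regular polygon drawn with `<polygon>`. Its stroke #ff0000 means cut at S867, F1542. After flipping Y the toolpath is (65.498,135.380) → (63.973,153.040) → (75.382,166.606) → (93.042,168.131) → (106.608,156.722) → (108.133,139.062) → (96.724,125.496) → (79.064,123.971) → (65.498,135.380), returning to the start.

Shape 4 is a quadratic bezier drawn with `<path>`. Its stroke #ff0000 means cut at S867, F1542. After flipping Y the toolpath is (47.588,163.236) → (63.190,155.310) → (80.457,150.867) → (99.388,149.908) → (119.984,152.432) → (142.245,158.441) → (166.170,167.933).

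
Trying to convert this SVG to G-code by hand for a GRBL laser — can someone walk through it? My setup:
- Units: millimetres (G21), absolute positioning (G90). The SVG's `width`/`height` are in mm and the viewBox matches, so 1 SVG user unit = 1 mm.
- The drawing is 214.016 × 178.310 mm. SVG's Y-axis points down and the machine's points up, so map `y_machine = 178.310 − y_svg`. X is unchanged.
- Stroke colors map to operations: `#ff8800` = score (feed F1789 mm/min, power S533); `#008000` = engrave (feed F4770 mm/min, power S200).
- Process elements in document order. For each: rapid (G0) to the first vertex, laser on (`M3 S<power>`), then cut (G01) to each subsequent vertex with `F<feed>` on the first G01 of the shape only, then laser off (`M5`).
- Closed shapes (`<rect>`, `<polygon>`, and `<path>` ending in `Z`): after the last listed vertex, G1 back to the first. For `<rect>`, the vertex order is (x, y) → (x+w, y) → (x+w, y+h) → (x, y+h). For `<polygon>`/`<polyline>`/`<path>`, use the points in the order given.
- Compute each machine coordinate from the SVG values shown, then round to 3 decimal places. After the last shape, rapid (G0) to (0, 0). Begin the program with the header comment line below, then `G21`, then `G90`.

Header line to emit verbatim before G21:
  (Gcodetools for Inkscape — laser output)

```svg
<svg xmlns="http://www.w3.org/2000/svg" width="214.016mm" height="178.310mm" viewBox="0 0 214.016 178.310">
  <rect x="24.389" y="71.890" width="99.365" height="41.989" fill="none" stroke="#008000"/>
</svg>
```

(Gcodetools for Inkscape — laser output)
G21
G90
G0 X24.389 Y106.420
M3 S200
G01 X123.754 Y106.420 F4770
G01 X123.754 Y64.431
G01 X24.389 Y64.431
G01 X24.389 Y106.420
M5
G0 X0.000 Y0.000

1 u = 1 mm; y_m = 178.310 − y.

[1] `<rect>` rectangle, #008000→engrave S200 F4770: (24.389,106.420) → (123.754,106.420) → (123.754,64.431) → (24.389,64.431) → (24.389,106.420) (closed)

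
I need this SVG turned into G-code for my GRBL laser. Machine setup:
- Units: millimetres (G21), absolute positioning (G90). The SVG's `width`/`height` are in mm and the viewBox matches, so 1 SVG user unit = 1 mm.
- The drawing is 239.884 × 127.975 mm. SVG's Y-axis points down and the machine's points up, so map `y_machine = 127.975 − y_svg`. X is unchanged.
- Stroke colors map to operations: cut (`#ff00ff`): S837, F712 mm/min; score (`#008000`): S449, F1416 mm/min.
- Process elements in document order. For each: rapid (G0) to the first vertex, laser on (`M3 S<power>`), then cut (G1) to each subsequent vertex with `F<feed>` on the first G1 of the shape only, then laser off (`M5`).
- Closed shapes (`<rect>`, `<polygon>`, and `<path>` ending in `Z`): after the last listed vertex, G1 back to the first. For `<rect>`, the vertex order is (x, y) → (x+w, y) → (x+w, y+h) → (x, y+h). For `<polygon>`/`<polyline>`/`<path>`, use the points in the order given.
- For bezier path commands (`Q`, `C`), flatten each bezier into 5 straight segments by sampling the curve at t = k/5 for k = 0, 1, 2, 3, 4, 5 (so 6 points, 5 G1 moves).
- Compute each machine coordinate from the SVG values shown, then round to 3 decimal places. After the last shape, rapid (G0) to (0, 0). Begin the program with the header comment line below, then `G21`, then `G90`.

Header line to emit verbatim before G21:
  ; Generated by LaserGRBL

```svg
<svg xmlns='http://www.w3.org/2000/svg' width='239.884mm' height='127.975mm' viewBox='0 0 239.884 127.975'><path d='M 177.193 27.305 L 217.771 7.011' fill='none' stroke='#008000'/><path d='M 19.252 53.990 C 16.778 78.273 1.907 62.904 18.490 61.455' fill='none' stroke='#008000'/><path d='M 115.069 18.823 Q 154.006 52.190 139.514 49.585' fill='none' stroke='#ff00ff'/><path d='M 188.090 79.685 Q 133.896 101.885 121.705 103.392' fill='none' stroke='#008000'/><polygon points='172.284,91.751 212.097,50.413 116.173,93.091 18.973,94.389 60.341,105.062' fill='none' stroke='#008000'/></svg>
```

1 u = 1 mm; y_m = 127.975 − y.

[1] `<path>` line segment, #008000→score S449 F1416: (177.193,100.670) → (217.771,120.964)

[2] `<path>` cubic bezier, #008000→score S449 F1416: (19.252,73.985) → (16.631,63.745) → (13.139,60.450) → (10.882,61.528) → (11.964,64.409) → (18.490,66.520)

[3] `<path>` quadratic bezier, #ff00ff→cut S837 F712: (115.069,109.152) → (128.507,97.244) → (137.670,88.214) → (142.559,82.062) → (143.174,78.787) → (139.514,78.390)

[4] `<path>` quadratic bezier, #008000→score S449 F1416: (188.090,48.290) → (168.093,40.238) → (151.455,33.841) → (138.178,29.099) → (128.262,26.014) → (121.705,24.583)

[5] `<polygon>` closed polygon, #008000→score S449 F1416: (172.284,36.224) → (212.097,77.562) → (116.173,34.884) → (18.973,33.586) → (60.341,22.913) → (172.284,36.224) (closed)

; Generated by LaserGRBL
G21
G90
G0 X177.193 Y100.670
M3 S449
G1 X217.771 Y120.964 F1416
M5
G0 X19.252 Y73.985
M3 S449
G1 X16.631 Y63.745 F1416
G1 X13.139 Y60.450
G1 X10.882 Y61.528
G1 X11.964 Y64.409
G1 X18.490 Y66.520
M5
G0 X115.069 Y109.152
M3 S837
G1 X128.507 Y97.244 F712
G1 X137.670 Y88.214
G1 X142.559 Y82.062
G1 X143.174 Y78.787
G1 X139.514 Y78.390
M5
G0 X188.090 Y48.290
M3 S449
G1 X168.093 Y40.238 F1416
G1 X151.455 Y33.841
G1 X138.178 Y29.099
G1 X128.262 Y26.014
G1 X121.705 Y24.583
M5
G0 X172.284 Y36.224
M3 S449
G1 X212.097 Y77.562 F1416
G1 X116.173 Y34.884
G1 X18.973 Y33.586
G1 X60.341 Y22.913
G1 X172.284 Y36.224
M5
G0 X0.000 Y0.000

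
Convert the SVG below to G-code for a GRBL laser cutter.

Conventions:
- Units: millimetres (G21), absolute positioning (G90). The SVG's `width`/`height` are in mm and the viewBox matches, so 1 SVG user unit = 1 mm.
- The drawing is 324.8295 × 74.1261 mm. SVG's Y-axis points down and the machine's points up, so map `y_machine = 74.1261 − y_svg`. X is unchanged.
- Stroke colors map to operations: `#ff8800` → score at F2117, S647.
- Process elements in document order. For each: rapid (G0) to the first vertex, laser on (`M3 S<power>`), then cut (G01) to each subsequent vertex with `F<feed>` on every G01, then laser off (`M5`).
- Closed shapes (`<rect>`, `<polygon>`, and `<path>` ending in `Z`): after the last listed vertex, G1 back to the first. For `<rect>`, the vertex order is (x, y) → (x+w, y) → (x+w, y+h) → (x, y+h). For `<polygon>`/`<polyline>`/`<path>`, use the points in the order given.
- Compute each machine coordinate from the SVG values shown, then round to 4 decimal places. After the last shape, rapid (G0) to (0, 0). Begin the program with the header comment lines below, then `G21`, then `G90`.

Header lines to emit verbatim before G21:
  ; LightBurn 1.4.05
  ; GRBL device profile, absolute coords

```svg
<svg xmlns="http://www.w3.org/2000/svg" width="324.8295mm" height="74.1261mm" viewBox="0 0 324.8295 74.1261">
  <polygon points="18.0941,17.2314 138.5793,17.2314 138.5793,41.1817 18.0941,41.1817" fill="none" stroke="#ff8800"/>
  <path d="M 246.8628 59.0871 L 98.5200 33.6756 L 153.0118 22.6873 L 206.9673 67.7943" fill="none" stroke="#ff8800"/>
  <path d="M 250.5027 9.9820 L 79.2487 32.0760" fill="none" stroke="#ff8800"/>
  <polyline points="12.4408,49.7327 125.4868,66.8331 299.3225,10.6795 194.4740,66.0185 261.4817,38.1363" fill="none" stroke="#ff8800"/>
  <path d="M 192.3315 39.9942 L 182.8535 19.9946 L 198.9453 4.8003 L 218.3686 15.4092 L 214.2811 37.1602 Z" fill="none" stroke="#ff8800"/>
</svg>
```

Since the viewBox matches the mm dimensions, user units are millimetres directly. The only transform is the Y-flip y_m = 74.1261 − y_svg.

Shape 1 is a rectangle drawn with `<polygon>`. Its stroke #ff8800 means score at S647, F2117. After flipping Y the toolpath is (18.0941,56.8947) → (138.5793,56.8947) → (138.5793,32.9444) → (18.0941,32.9444) → (18.0941,56.8947), returning to the start.

Shape 2 is a open polyline drawn with `<path>`. Its stroke #ff8800 means score at S647, F2117. After flipping Y the toolpath is (246.8628,15.0390) → (98.5200,40.4505) → (153.0118,51.4388) → (206.9673,6.3318).

Shape 3 is a line segment drawn with `<path>`. Its stroke #ff8800 means score at S647, F2117. After flipping Y the toolpath is (250.5027,64.1441) → (79.2487,42.0501).

Shape 4 is a open polyline drawn with `<polyline>`. Its stroke #ff8800 means score at S647, F2117. After flipping Y the toolpath is (12.4408,24.3934) → (125.4868,7.2930) → (299.3225,63.4466) → (194.4740,8.1076) → (261.4817,35.9898).

Shape 5 is a regular polygon drawn with `<path>`. Its stroke #ff8800 means score at S647, F2117. After flipping Y the toolpath is (192.3315,34.1319) → (182.8535,54.1315) → (198.9453,69.3258) → (218.3686,58.7169) → (214.2811,36.9659) → (192.3315,34.1319), returning to the start.

; LightBurn 1.4.05
; GRBL device profile, absolute coords
G21
G90
G0 X18.0941 Y56.8947
M3 S647
G01 X138.5793 Y56.8947 F2117
G01 X138.5793 Y32.9444 F2117
G01 X18.0941 Y32.9444 F2117
G01 X18.0941 Y56.8947 F2117
M5
G0 X246.8628 Y15.0390
M3 S647
G01 X98.5200 Y40.4505 F2117
G01 X153.0118 Y51.4388 F2117
G01 X206.9673 Y6.3318 F2117
M5
G0 X250.5027 Y64.1441
M3 S647
G01 X79.2487 Y42.0501 F2117
M5
G0 X12.4408 Y24.3934
M3 S647
G01 X125.4868 Y7.2930 F2117
G01 X299.3225 Y63.4466 F2117
G01 X194.4740 Y8.1076 F2117
G01 X261.4817 Y35.9898 F2117
M5
G0 X192.3315 Y34.1319
M3 S647
G01 X182.8535 Y54.1315 F2117
G01 X198.9453 Y69.3258 F2117
G01 X218.3686 Y58.7169 F2117
G01 X214.2811 Y36.9659 F2117
G01 X192.3315 Y34.1319 F2117
M5
G0 X0.0000 Y0.0000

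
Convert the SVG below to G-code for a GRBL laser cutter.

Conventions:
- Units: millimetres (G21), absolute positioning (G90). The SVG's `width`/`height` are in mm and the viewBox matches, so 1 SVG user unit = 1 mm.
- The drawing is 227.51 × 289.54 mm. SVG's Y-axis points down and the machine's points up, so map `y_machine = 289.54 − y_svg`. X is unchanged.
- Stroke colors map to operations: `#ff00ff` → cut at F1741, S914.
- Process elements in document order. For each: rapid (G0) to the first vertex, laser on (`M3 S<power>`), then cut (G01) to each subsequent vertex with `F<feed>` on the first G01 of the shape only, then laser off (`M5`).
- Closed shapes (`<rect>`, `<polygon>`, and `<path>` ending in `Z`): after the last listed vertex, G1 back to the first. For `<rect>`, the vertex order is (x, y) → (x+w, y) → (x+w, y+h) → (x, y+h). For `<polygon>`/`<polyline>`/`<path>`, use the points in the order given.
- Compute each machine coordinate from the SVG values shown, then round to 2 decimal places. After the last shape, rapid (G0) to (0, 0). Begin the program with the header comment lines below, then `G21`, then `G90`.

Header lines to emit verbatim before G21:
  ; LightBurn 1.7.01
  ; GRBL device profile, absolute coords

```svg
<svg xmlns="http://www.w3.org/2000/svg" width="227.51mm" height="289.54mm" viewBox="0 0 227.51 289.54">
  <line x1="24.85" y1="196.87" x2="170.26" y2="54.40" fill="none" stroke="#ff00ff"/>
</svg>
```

; LightBurn 1.7.01
; GRBL device profile, absolute coords
G21
G90
G0 X24.85 Y92.67
M3 S914
G01 X170.26 Y235.14 F1741
M5
G0 X0.00 Y0.00

1 u = 1 mm; y_m = 289.54 − y.

[1] `<line>` line segment, #ff00ff→cut S914 F1741: (24.85,92.67) → (170.26,235.14)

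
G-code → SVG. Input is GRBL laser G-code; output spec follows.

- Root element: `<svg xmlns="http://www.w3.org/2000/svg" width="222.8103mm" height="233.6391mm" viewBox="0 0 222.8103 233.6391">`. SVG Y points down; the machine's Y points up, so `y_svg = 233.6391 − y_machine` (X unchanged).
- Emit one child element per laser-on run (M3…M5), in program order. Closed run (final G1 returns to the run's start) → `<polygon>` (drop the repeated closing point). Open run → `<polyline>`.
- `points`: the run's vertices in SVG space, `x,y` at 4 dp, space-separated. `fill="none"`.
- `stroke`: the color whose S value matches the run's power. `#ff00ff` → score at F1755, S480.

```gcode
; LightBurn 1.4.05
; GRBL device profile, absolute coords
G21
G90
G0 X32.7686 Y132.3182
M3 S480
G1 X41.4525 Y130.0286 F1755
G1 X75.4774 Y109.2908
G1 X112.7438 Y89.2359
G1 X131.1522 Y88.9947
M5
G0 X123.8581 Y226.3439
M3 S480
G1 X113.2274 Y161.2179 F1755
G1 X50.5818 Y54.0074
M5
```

Each laser-on run becomes one SVG element. Flip Y back into SVG space with y_svg = 233.6391 − y_machine. Every run uses S480, so all elements get stroke `#ff00ff` (score).

Run 1: The run is open, so emit a `<polyline>` with points (Y-flipped): 32.7686,101.3209 41.4525,103.6105 75.4774,124.3483 112.7438,144.4032 131.1522,144.6444.

Run 2: The run is open, so emit a `<polyline>` with points (Y-flipped): 123.8581,7.2952 113.2274,72.4212 50.5818,179.6317.

<svg xmlns="http://www.w3.org/2000/svg" width="222.8103mm" height="233.6391mm" viewBox="0 0 222.8103 233.6391">
  <polyline points="32.7686,101.3209 41.4525,103.6105 75.4774,124.3483 112.7438,144.4032 131.1522,144.6444" fill="none" stroke="#ff00ff"/>
  <polyline points="123.8581,7.2952 113.2274,72.4212 50.5818,179.6317" fill="none" stroke="#ff00ff"/>
</svg>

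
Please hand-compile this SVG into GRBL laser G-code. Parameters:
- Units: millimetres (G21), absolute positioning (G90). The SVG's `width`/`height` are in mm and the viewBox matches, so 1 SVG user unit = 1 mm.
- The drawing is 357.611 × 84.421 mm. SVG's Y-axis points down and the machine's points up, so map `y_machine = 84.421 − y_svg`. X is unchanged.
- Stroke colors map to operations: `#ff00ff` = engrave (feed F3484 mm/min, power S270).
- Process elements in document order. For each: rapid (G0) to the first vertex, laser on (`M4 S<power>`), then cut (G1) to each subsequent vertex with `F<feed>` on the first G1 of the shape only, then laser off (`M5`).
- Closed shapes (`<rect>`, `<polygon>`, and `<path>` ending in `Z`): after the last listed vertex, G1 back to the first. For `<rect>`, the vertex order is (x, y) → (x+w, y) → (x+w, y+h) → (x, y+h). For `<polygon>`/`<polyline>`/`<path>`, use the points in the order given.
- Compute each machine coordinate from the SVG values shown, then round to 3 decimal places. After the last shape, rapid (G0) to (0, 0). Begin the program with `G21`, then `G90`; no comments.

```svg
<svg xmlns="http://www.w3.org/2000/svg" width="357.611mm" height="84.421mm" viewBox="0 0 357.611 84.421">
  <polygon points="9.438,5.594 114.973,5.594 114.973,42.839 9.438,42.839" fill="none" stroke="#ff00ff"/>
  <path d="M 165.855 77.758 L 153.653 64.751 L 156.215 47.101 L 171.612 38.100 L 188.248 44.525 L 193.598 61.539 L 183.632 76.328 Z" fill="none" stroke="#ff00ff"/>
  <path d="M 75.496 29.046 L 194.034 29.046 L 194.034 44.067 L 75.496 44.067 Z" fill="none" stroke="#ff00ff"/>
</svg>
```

G21
G90
G0 X9.438 Y78.827
M4 S270
G1 X114.973 Y78.827 F3484
G1 X114.973 Y41.582
G1 X9.438 Y41.582
G1 X9.438 Y78.827
M5
G0 X165.855 Y6.663
M4 S270
G1 X153.653 Y19.670 F3484
G1 X156.215 Y37.320
G1 X171.612 Y46.321
G1 X188.248 Y39.896
G1 X193.598 Y22.882
G1 X183.632 Y8.093
G1 X165.855 Y6.663
M5
G0 X75.496 Y55.375
M4 S270
G1 X194.034 Y55.375 F3484
G1 X194.034 Y40.354
G1 X75.496 Y40.354
G1 X75.496 Y55.375
M5
G0 X0.000 Y0.000

viewBox `0 0 357.611 84.421` with mm width/height → 1 unit = 1 mm. Flip: y_m = 84.421 − y_svg.

**Shape 1** — `<polygon>` rectangle, stroke `#ff00ff` → engrave (S270, F3484). Machine vertices: (9.438,78.827) → (114.973,78.827) → (114.973,41.582) → (9.438,41.582) → (9.438,78.827). Closed: final G1 returns to the first vertex.

**Shape 2** — `<path>` regular polygon, stroke `#ff00ff` → engrave (S270, F3484). Machine vertices: (165.855,6.663) → (153.653,19.670) → (156.215,37.320) → (171.612,46.321) → (188.248,39.896) → (193.598,22.882) → (183.632,8.093) → (165.855,6.663). Closed: final G1 returns to the first vertex.

**Shape 3** — `<path>` rectangle, stroke `#ff00ff` → engrave (S270, F3484). Machine vertices: (75.496,55.375) → (194.034,55.375) → (194.034,40.354) → (75.496,40.354) → (75.496,55.375). Closed: final G1 returns to the first vertex.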